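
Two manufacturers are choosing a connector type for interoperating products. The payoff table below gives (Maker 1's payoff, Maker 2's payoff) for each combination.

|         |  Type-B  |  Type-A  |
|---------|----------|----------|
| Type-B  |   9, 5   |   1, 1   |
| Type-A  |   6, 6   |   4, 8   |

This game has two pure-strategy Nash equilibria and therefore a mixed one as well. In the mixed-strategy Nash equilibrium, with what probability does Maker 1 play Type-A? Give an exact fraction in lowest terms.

2/3

Maker 1's mix p on Type-B must make Maker 2 indifferent between Type-B and Type-A.
Maker 2's payoff from Type-B: 5p + 6(1−p). From Type-A: 1p + 8(1−p).
Set equal: 4p = 2(1−p) → p = 2/6 = 1/3.
Probability on Type-A is 1 − 1/3 = 2/3.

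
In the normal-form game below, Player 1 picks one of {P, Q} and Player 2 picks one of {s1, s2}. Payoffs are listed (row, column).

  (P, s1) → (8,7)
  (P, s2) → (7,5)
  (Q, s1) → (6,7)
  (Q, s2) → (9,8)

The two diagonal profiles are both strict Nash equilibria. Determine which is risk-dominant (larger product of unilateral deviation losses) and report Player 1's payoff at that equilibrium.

8

At (P, s1): Player 1 loses 8 − 6 = 2 by deviating; Player 2 loses 7 − 5 = 2. Product = 2·2 = 4.
At (Q, s2): Player 1 loses 9 − 7 = 2 by deviating; Player 2 loses 8 − 7 = 1. Product = 2·1 = 2.
4 > 2, so (P, s1) is risk-dominant. Player 1's payoff there is 8.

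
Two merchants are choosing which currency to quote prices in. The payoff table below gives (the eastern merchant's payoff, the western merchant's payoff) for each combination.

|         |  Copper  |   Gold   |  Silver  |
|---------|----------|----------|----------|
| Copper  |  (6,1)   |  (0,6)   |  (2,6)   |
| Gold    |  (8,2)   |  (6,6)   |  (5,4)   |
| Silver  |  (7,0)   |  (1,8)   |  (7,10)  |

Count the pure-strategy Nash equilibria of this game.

Both Gold: the eastern merchant gets 6 (best alternative 1); the western merchant gets 6 (best alternative 4). Neither deviates — NE.
Both Silver: the eastern merchant gets 7 (best alternative 5); the western merchant gets 10 (best alternative 8). Neither deviates — NE.
Both Copper is not a NE: the eastern merchant would switch to Gold (8 > 6).
No other cell survives both best-response checks, so there are 2 pure NE.

2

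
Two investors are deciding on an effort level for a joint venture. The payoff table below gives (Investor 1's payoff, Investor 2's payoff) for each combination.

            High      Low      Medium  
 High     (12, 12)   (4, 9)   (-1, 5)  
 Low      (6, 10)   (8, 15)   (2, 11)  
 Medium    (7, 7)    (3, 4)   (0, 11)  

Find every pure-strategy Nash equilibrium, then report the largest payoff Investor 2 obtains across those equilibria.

Both High is a pure NE (Investor 1: 12 ≥ 7; Investor 2: 12 ≥ 9). Investor 2 gets 12.
Both Low is a pure NE (Investor 1: 8 ≥ 4; Investor 2: 15 ≥ 11). Investor 2 gets 15.
Every other cell has a profitable deviation for at least one player. Highest of {12, 15} is 15.

15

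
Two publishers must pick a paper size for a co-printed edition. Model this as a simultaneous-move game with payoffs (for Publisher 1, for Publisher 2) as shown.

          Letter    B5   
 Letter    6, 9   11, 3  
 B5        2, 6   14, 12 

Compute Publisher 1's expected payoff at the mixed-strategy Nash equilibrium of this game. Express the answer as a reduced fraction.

62/7

Publisher 2 mixes with probability q on Letter, chosen so Publisher 1 is indifferent: 6q + 11(1−q) = 2q + 14(1−q) gives q = 3/7.
Publisher 1's expected payoff (from either row, since indifferent) is 6·3/7 + 11·4/7 = 62/7.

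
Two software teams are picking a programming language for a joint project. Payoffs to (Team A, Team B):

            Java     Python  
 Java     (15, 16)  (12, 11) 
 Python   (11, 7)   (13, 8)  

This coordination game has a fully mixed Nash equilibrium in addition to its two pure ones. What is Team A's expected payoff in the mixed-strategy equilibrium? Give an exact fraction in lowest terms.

63/5

Team B mixes with probability q on Java, chosen so Team A is indifferent: 15q + 12(1−q) = 11q + 13(1−q) gives q = 1/5.
Team A's expected payoff (from either row, since indifferent) is 15·1/5 + 12·4/5 = 63/5.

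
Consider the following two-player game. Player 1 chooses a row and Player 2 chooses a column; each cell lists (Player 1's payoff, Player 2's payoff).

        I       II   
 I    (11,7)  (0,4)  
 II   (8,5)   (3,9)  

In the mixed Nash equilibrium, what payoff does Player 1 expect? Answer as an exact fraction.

11/2

Player 2 mixes with probability q on I, chosen so Player 1 is indifferent: 11q + 0(1−q) = 8q + 3(1−q) gives q = 1/2.
Player 1's expected payoff (from either row, since indifferent) is 11·1/2 + 0·1/2 = 11/2.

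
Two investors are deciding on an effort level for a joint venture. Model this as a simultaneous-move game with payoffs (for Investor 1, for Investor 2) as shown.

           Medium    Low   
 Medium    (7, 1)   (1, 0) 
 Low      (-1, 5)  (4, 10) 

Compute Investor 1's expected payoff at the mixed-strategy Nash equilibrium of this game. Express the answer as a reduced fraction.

29/11

Investor 2 mixes with probability q on Medium, chosen so Investor 1 is indifferent: 7q + 1(1−q) = (-1)q + 4(1−q) gives q = 3/11.
Investor 1's expected payoff (from either row, since indifferent) is 7·3/11 + 1·8/11 = 29/11.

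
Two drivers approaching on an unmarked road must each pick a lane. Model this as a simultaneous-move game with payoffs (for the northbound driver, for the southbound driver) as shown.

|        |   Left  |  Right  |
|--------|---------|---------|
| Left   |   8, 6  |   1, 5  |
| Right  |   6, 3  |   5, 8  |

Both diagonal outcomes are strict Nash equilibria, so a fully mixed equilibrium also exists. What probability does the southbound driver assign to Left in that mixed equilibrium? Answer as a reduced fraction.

The southbound driver's mix q on Left must make the northbound driver indifferent between Left and Right.
The northbound driver's payoff from Left: 8q + 1(1−q). From Right: 6q + 5(1−q).
Set equal: 2q = 4(1−q) → q = 4/6 = 2/3.

2/3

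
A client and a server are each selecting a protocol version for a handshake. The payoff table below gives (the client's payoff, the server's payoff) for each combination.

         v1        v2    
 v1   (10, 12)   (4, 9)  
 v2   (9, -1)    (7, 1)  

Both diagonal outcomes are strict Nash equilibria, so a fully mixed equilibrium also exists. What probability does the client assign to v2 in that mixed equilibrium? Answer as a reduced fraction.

3/5

The client's mix p on v1 must make the server indifferent between v1 and v2.
The server's payoff from v1: 12p + (-1)(1−p). From v2: 9p + 1(1−p).
Set equal: 3p = 2(1−p) → p = 2/5.
Probability on v2 is 1 − 2/5 = 3/5.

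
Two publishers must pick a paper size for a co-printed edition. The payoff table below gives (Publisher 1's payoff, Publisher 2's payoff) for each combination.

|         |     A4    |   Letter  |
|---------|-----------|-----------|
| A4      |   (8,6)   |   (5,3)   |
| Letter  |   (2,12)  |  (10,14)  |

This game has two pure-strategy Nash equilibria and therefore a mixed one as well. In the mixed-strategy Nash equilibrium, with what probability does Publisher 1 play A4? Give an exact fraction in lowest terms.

Publisher 1's mix p on A4 must make Publisher 2 indifferent between A4 and Letter.
Publisher 2's payoff from A4: 6p + 12(1−p). From Letter: 3p + 14(1−p).
Set equal: 3p = 2(1−p) → p = 2/5.

2/5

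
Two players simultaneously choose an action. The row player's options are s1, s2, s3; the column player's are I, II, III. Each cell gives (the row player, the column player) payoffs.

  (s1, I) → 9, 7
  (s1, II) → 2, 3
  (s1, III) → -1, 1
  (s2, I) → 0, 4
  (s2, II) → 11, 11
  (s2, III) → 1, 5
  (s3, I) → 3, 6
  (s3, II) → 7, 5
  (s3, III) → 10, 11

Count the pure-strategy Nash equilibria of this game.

(s1, I): the row player gets 9 (best alternative 3); the column player gets 7 (best alternative 3). Neither deviates — NE.
(s2, II): the row player gets 11 (best alternative 7); the column player gets 11 (best alternative 5). Neither deviates — NE.
(s3, III): the row player gets 10 (best alternative 1); the column player gets 11 (best alternative 6). Neither deviates — NE.
(s3, II) is not a NE: the row player would switch to s2 (11 > 7).
No other cell survives both best-response checks, so there are 3 pure NE.

3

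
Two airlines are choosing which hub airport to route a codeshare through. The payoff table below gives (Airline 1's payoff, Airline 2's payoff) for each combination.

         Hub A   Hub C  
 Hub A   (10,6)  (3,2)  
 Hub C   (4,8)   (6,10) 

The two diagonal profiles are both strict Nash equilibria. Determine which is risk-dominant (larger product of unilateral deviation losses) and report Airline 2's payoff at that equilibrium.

6

At both Hub A: Airline 1 loses 10 − 4 = 6 by deviating; Airline 2 loses 6 − 2 = 4. Product = 6·4 = 24.
At both Hub C: Airline 1 loses 6 − 3 = 3 by deviating; Airline 2 loses 10 − 8 = 2. Product = 3·2 = 6.
24 > 6, so both Hub A is risk-dominant. Airline 2's payoff there is 6.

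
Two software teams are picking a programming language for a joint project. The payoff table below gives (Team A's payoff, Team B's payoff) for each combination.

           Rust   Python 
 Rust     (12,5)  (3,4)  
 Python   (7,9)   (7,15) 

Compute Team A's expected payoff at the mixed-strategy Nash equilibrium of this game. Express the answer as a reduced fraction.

Team B mixes with probability q on Rust, chosen so Team A is indifferent: 12q + 3(1−q) = 7q + 7(1−q) gives q = 4/9.
Team A's expected payoff (from either row, since indifferent) is 12·4/9 + 3·5/9 = 7.

7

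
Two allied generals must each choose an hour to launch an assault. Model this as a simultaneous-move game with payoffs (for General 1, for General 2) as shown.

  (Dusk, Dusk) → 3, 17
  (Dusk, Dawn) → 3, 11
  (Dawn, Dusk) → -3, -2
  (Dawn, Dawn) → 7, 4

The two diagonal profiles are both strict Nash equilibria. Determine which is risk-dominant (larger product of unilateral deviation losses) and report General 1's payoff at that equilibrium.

At both Dusk: General 1 loses 3 − (-3) = 6 by deviating; General 2 loses 17 − 11 = 6. Product = 6·6 = 36.
At both Dawn: General 1 loses 7 − 3 = 4 by deviating; General 2 loses 4 − (-2) = 6. Product = 4·6 = 24.
36 > 24, so both Dusk is risk-dominant. General 1's payoff there is 3.

3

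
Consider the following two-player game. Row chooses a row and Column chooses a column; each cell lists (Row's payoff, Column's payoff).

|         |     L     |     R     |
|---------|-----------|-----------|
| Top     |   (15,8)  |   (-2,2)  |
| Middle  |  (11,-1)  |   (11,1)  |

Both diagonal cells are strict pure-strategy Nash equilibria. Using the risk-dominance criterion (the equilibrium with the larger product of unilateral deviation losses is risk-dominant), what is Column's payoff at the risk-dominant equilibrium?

1

At (Top, L): Row loses 15 − 11 = 4 by deviating; Column loses 8 − 2 = 6. Product = 4·6 = 24.
At (Middle, R): Row loses 11 − (-2) = 13 by deviating; Column loses 1 − (-1) = 2. Product = 13·2 = 26.
26 > 24, so (Middle, R) is risk-dominant. Column's payoff there is 1.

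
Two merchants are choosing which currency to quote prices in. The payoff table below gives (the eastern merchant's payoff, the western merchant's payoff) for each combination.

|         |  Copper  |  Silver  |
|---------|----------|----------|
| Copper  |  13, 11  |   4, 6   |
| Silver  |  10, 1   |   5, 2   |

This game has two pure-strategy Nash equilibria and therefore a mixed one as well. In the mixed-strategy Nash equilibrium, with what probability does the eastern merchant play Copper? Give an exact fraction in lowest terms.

The eastern merchant's mix p on Copper must make the western merchant indifferent between Copper and Silver.
The western merchant's payoff from Copper: 11p + 1(1−p). From Silver: 6p + 2(1−p).
Set equal: 5p = 1(1−p) → p = 1/6.

1/6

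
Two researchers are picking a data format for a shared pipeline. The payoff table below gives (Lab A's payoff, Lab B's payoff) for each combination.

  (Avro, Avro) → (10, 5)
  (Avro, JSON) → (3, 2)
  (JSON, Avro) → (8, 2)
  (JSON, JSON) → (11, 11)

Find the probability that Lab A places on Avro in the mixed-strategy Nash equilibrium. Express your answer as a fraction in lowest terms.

3/4

Lab A's mix p on Avro must make Lab B indifferent between Avro and JSON.
Lab B's payoff from Avro: 5p + 2(1−p). From JSON: 2p + 11(1−p).
Set equal: 3p = 9(1−p) → p = 9/12 = 3/4.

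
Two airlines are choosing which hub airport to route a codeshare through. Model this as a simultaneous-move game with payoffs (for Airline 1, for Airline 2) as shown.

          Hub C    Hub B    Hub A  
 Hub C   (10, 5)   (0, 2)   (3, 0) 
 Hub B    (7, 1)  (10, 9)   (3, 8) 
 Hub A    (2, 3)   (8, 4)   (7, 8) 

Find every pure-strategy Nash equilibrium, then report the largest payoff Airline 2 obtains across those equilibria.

Both Hub C is a pure NE (Airline 1: 10 ≥ 7; Airline 2: 5 ≥ 2). Airline 2 gets 5.
Both Hub B is a pure NE (Airline 1: 10 ≥ 8; Airline 2: 9 ≥ 8). Airline 2 gets 9.
Both Hub A is a pure NE (Airline 1: 7 ≥ 3; Airline 2: 8 ≥ 4). Airline 2 gets 8.
Every other cell has a profitable deviation for at least one player. Highest of {5, 9, 8} is 9.

9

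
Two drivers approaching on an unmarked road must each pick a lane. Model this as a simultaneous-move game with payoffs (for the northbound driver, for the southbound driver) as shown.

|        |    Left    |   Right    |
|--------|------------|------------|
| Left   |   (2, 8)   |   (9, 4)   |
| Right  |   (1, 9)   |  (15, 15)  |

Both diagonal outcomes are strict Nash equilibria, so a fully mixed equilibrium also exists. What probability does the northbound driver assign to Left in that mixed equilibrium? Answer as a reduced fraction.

The northbound driver's mix p on Left must make the southbound driver indifferent between Left and Right.
The southbound driver's payoff from Left: 8p + 9(1−p). From Right: 4p + 15(1−p).
Set equal: 4p = 6(1−p) → p = 6/10 = 3/5.

3/5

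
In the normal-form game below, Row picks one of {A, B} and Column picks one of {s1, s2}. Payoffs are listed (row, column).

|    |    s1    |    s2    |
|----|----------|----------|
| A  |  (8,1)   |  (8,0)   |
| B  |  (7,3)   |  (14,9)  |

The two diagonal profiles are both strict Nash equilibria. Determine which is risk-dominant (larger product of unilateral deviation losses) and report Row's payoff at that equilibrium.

At (A, s1): Row loses 8 − 7 = 1 by deviating; Column loses 1 − 0 = 1. Product = 1·1 = 1.
At (B, s2): Row loses 14 − 8 = 6 by deviating; Column loses 9 − 3 = 6. Product = 6·6 = 36.
36 > 1, so (B, s2) is risk-dominant. Row's payoff there is 14.

14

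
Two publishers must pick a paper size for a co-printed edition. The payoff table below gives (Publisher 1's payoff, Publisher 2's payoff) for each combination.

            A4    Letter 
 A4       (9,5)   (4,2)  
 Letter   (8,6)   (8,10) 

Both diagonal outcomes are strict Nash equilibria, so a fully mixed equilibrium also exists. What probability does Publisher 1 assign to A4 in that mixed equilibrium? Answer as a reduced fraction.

Publisher 1's mix p on A4 must make Publisher 2 indifferent between A4 and Letter.
Publisher 2's payoff from A4: 5p + 6(1−p). From Letter: 2p + 10(1−p).
Set equal: 3p = 4(1−p) → p = 4/7.

4/7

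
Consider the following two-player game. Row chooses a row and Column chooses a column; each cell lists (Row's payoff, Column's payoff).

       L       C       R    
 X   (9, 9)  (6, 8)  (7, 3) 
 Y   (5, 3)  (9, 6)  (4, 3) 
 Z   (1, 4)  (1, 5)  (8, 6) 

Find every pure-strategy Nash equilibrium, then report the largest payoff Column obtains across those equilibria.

(X, L) is a pure NE (Row: 9 ≥ 5; Column: 9 ≥ 8). Column gets 9.
(Y, C) is a pure NE (Row: 9 ≥ 6; Column: 6 ≥ 3). Column gets 6.
(Z, R) is a pure NE (Row: 8 ≥ 7; Column: 6 ≥ 5). Column gets 6.
Every other cell has a profitable deviation for at least one player. Highest of {9, 6, 6} is 9.

9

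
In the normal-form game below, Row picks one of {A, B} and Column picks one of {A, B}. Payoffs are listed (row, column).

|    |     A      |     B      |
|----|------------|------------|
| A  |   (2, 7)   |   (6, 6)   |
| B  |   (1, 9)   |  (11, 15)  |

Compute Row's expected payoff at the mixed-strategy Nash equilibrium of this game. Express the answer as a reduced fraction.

8/3

Column mixes with probability q on A, chosen so Row is indifferent: 2q + 6(1−q) = 1q + 11(1−q) gives q = 5/6.
Row's expected payoff (from either row, since indifferent) is 2·5/6 + 6·1/6 = 8/3.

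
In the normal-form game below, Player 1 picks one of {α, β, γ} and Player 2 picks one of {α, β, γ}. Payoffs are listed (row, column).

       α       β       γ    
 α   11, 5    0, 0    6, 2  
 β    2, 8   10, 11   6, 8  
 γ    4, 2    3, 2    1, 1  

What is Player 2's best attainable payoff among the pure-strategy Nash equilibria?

Both α is a pure NE (Player 1: 11 ≥ 4; Player 2: 5 ≥ 2). Player 2 gets 5.
Both β is a pure NE (Player 1: 10 ≥ 3; Player 2: 11 ≥ 8). Player 2 gets 11.
Every other cell has a profitable deviation for at least one player. Highest of {5, 11} is 11.

11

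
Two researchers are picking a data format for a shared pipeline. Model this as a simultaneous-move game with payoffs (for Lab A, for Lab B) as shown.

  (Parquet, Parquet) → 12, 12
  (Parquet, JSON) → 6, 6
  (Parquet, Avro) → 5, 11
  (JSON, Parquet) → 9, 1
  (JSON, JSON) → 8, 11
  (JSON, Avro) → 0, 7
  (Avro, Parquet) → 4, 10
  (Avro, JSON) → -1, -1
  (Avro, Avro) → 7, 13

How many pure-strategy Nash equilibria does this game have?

3

Both Parquet: Lab A gets 12 (best alternative 9); Lab B gets 12 (best alternative 11). Neither deviates — NE.
Both JSON: Lab A gets 8 (best alternative 6); Lab B gets 11 (best alternative 7). Neither deviates — NE.
Both Avro: Lab A gets 7 (best alternative 5); Lab B gets 13 (best alternative 10). Neither deviates — NE.
(JSON, Avro) is not a NE: Lab A would switch to Avro (7 > 0).
No other cell survives both best-response checks, so there are 3 pure NE.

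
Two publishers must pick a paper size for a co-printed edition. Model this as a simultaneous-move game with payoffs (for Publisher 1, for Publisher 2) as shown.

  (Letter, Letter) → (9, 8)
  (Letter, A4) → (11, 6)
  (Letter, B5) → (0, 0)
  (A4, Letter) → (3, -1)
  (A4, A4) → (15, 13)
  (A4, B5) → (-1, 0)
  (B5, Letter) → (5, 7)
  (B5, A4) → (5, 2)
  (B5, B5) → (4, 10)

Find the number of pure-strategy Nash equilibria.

3

Both Letter: Publisher 1 gets 9 (best alternative 5); Publisher 2 gets 8 (best alternative 6). Neither deviates — NE.
Both A4: Publisher 1 gets 15 (best alternative 11); Publisher 2 gets 13 (best alternative 0). Neither deviates — NE.
Both B5: Publisher 1 gets 4 (best alternative 0); Publisher 2 gets 10 (best alternative 7). Neither deviates — NE.
(A4, B5) is not a NE: Publisher 1 would switch to B5 (4 > -1).
No other cell survives both best-response checks, so there are 3 pure NE.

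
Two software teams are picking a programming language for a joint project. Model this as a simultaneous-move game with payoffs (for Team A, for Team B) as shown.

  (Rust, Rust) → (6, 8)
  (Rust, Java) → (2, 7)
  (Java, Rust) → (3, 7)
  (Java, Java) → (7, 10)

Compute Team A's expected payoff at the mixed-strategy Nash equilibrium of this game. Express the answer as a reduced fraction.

9/2

Team B mixes with probability q on Rust, chosen so Team A is indifferent: 6q + 2(1−q) = 3q + 7(1−q) gives q = 5/8.
Team A's expected payoff (from either row, since indifferent) is 6·5/8 + 2·3/8 = 9/2.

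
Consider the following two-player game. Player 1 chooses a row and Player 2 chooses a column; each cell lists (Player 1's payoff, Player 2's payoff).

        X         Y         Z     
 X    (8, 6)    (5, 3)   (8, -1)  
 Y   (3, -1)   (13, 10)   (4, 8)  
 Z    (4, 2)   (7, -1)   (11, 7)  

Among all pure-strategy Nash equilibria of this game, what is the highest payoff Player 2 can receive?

10

Both X is a pure NE (Player 1: 8 ≥ 4; Player 2: 6 ≥ 3). Player 2 gets 6.
Both Y is a pure NE (Player 1: 13 ≥ 7; Player 2: 10 ≥ 8). Player 2 gets 10.
Both Z is a pure NE (Player 1: 11 ≥ 8; Player 2: 7 ≥ 2). Player 2 gets 7.
Every other cell has a profitable deviation for at least one player. Highest of {6, 10, 7} is 10.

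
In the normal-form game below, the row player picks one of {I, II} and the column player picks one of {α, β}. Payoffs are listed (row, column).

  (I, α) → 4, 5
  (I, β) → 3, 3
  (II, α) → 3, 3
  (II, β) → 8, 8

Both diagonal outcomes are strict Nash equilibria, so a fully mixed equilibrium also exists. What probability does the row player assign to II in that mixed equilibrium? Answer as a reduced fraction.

The row player's mix p on I must make the column player indifferent between α and β.
The column player's payoff from α: 5p + 3(1−p). From β: 3p + 8(1−p).
Set equal: 2p = 5(1−p) → p = 5/7.
Probability on II is 1 − 5/7 = 2/7.

2/7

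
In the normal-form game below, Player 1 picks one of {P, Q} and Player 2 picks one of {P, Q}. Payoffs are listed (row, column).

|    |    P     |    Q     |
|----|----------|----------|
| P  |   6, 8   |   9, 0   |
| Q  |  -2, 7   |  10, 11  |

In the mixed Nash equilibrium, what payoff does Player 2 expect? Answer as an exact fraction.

22/3

Player 1 mixes with probability p on P, chosen so Player 2 is indifferent: 8p + 7(1−p) = 0p + 11(1−p) gives p = 1/3.
Player 2's expected payoff is 8·1/3 + 7·2/3 = 22/3.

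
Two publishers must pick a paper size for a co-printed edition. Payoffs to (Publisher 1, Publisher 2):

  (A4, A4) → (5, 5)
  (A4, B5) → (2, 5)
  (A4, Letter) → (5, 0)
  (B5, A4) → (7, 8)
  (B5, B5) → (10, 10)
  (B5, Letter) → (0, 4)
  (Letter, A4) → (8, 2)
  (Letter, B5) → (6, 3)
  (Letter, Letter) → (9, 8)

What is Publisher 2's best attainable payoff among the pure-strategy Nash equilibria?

Both B5 is a pure NE (Publisher 1: 10 ≥ 6; Publisher 2: 10 ≥ 8). Publisher 2 gets 10.
Both Letter is a pure NE (Publisher 1: 9 ≥ 5; Publisher 2: 8 ≥ 3). Publisher 2 gets 8.
Every other cell has a profitable deviation for at least one player. Highest of {10, 8} is 10.

10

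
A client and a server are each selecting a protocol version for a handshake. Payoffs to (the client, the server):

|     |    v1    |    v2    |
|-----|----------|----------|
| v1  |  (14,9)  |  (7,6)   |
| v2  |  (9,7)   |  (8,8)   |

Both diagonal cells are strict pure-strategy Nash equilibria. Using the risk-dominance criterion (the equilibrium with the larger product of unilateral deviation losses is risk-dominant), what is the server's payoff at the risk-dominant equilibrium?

9

At both v1: the client loses 14 − 9 = 5 by deviating; the server loses 9 − 6 = 3. Product = 5·3 = 15.
At both v2: the client loses 8 − 7 = 1 by deviating; the server loses 8 − 7 = 1. Product = 1·1 = 1.
15 > 1, so both v1 is risk-dominant. The server's payoff there is 9.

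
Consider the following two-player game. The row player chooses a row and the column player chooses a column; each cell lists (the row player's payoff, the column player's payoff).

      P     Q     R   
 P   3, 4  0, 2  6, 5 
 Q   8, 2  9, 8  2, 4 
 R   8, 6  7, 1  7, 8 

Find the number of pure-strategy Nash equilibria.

Both Q: the row player gets 9 (best alternative 7); the column player gets 8 (best alternative 4). Neither deviates — NE.
Both R: the row player gets 7 (best alternative 6); the column player gets 8 (best alternative 6). Neither deviates — NE.
Both P is not a NE: the row player would switch to Q (8 > 3).
No other cell survives both best-response checks, so there are 2 pure NE.

2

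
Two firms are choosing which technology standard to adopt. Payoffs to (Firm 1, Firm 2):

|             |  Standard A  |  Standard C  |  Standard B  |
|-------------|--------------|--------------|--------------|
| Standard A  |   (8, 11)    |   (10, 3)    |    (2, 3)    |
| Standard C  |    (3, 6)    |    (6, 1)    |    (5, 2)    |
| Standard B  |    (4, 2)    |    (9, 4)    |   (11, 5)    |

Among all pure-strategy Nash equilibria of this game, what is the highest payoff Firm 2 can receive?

11

Both Standard A is a pure NE (Firm 1: 8 ≥ 4; Firm 2: 11 ≥ 3). Firm 2 gets 11.
Both Standard B is a pure NE (Firm 1: 11 ≥ 5; Firm 2: 5 ≥ 4). Firm 2 gets 5.
Every other cell has a profitable deviation for at least one player. Highest of {11, 5} is 11.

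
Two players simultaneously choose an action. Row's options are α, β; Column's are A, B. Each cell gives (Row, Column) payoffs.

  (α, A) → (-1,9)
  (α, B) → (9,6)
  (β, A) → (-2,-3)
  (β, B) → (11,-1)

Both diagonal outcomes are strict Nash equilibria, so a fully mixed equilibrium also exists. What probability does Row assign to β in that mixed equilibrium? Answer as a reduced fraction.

3/5

Row's mix p on α must make Column indifferent between A and B.
Column's payoff from A: 9p + (-3)(1−p). From B: 6p + (-1)(1−p).
Set equal: 3p = 2(1−p) → p = 2/5.
Probability on β is 1 − 2/5 = 3/5.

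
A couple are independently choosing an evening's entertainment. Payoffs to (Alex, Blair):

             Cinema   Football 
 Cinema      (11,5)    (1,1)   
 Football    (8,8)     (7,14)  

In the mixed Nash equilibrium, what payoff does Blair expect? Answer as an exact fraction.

31/5

Alex mixes with probability p on Cinema, chosen so Blair is indifferent: 5p + 8(1−p) = 1p + 14(1−p) gives p = 3/5.
Blair's expected payoff is 5·3/5 + 8·2/5 = 31/5.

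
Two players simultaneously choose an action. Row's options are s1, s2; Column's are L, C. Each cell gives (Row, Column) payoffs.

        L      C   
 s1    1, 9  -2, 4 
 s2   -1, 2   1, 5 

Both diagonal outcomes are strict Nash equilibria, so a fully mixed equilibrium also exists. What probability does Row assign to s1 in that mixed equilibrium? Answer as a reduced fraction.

Row's mix p on s1 must make Column indifferent between L and C.
Column's payoff from L: 9p + 2(1−p). From C: 4p + 5(1−p).
Set equal: 5p = 3(1−p) → p = 3/8.

3/8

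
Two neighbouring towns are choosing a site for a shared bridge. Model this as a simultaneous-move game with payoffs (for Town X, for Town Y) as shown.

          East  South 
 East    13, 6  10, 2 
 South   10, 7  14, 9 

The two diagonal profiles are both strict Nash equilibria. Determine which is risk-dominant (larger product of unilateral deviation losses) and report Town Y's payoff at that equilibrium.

6

At both East: Town X loses 13 − 10 = 3 by deviating; Town Y loses 6 − 2 = 4. Product = 3·4 = 12.
At both South: Town X loses 14 − 10 = 4 by deviating; Town Y loses 9 − 7 = 2. Product = 4·2 = 8.
12 > 8, so both East is risk-dominant. Town Y's payoff there is 6.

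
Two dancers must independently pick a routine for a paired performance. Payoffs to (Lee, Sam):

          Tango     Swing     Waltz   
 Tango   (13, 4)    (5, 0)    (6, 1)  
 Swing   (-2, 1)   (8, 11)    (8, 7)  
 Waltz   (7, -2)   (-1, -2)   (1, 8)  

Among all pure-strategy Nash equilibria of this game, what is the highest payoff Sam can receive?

11

Both Tango is a pure NE (Lee: 13 ≥ 7; Sam: 4 ≥ 1). Sam gets 4.
Both Swing is a pure NE (Lee: 8 ≥ 5; Sam: 11 ≥ 7). Sam gets 11.
Every other cell has a profitable deviation for at least one player. Highest of {4, 11} is 11.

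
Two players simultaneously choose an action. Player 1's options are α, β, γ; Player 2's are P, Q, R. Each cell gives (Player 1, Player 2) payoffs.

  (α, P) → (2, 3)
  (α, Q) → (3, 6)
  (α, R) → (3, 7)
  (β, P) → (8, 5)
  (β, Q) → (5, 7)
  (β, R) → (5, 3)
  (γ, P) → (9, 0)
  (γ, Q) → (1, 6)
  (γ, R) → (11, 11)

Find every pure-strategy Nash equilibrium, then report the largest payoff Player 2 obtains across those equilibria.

(β, Q) is a pure NE (Player 1: 5 ≥ 3; Player 2: 7 ≥ 5). Player 2 gets 7.
(γ, R) is a pure NE (Player 1: 11 ≥ 5; Player 2: 11 ≥ 6). Player 2 gets 11.
Every other cell has a profitable deviation for at least one player. Highest of {7, 11} is 11.

11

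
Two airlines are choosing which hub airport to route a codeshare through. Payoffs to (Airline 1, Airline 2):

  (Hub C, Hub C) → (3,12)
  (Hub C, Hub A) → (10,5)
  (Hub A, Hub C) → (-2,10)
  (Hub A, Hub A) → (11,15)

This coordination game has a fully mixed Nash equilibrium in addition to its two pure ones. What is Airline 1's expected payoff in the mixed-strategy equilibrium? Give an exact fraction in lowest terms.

Airline 2 mixes with probability q on Hub C, chosen so Airline 1 is indifferent: 3q + 10(1−q) = (-2)q + 11(1−q) gives q = 1/6.
Airline 1's expected payoff (from either row, since indifferent) is 3·1/6 + 10·5/6 = 53/6.

53/6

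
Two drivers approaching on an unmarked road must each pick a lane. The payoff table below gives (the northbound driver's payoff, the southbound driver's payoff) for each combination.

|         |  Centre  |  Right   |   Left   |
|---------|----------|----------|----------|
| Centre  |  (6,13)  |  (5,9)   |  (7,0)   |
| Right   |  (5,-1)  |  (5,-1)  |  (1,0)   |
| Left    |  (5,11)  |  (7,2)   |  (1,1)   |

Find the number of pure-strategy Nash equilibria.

1

Both Centre: the northbound driver gets 6 (best alternative 5); the southbound driver gets 13 (best alternative 9). Neither deviates — NE.
Both Right is not a NE: the northbound driver would switch to Left (7 > 5).
No other cell survives both best-response checks, so there is 1 pure NE.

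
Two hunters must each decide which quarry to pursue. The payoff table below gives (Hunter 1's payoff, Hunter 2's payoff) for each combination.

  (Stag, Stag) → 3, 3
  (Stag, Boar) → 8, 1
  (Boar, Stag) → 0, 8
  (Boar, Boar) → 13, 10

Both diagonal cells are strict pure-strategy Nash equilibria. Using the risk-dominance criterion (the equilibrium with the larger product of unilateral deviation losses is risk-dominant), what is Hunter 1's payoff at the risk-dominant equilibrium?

At both Stag: Hunter 1 loses 3 − 0 = 3 by deviating; Hunter 2 loses 3 − 1 = 2. Product = 3·2 = 6.
At both Boar: Hunter 1 loses 13 − 8 = 5 by deviating; Hunter 2 loses 10 − 8 = 2. Product = 5·2 = 10.
10 > 6, so both Boar is risk-dominant. Hunter 1's payoff there is 13.

13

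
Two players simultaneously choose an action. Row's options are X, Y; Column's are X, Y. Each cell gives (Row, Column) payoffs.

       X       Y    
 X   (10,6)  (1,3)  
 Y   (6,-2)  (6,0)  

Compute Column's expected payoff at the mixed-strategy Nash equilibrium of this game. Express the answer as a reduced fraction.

Row mixes with probability p on X, chosen so Column is indifferent: 6p + (-2)(1−p) = 3p + 0(1−p) gives p = 2/5.
Column's expected payoff is 6·2/5 + (-2)·3/5 = 6/5.

6/5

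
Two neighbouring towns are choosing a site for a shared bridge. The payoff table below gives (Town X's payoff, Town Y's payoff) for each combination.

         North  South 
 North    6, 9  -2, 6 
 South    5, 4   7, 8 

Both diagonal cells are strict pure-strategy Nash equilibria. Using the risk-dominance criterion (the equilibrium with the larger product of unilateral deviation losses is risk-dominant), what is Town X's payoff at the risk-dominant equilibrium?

7

At both North: Town X loses 6 − 5 = 1 by deviating; Town Y loses 9 − 6 = 3. Product = 1·3 = 3.
At both South: Town X loses 7 − (-2) = 9 by deviating; Town Y loses 8 − 4 = 4. Product = 9·4 = 36.
36 > 3, so both South is risk-dominant. Town X's payoff there is 7.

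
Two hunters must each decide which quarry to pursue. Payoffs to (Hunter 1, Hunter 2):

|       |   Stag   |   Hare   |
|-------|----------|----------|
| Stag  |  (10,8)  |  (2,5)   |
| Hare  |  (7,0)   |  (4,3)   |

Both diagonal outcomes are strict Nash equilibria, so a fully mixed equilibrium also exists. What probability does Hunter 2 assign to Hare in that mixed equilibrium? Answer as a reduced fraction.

3/5

Hunter 2's mix q on Stag must make Hunter 1 indifferent between Stag and Hare.
Hunter 1's payoff from Stag: 10q + 2(1−q). From Hare: 7q + 4(1−q).
Set equal: 3q = 2(1−q) → q = 2/5.
Probability on Hare is 1 − 2/5 = 3/5.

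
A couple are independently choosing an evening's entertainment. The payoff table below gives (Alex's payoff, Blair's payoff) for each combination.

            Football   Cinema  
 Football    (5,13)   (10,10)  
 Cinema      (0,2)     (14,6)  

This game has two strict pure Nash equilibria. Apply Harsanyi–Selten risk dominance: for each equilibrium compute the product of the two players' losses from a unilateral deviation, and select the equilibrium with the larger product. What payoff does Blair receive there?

At both Football: Alex loses 5 − 0 = 5 by deviating; Blair loses 13 − 10 = 3. Product = 5·3 = 15.
At both Cinema: Alex loses 14 − 10 = 4 by deviating; Blair loses 6 − 2 = 4. Product = 4·4 = 16.
16 > 15, so both Cinema is risk-dominant. Blair's payoff there is 6.

6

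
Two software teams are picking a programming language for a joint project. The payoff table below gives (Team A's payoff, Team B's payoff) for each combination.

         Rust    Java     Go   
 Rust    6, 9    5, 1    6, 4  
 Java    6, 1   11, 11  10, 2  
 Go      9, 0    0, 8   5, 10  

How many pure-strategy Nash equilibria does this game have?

Both Java: Team A gets 11 (best alternative 5); Team B gets 11 (best alternative 2). Neither deviates — NE.
Both Go is not a NE: Team A would switch to Java (10 > 5).
No other cell survives both best-response checks, so there is 1 pure NE.

1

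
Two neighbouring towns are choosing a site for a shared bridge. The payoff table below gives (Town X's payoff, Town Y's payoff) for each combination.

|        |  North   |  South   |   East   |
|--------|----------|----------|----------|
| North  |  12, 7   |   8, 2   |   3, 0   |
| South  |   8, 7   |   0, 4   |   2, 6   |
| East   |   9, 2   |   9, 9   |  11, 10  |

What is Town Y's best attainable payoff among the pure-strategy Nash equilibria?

Both North is a pure NE (Town X: 12 ≥ 9; Town Y: 7 ≥ 2). Town Y gets 7.
Both East is a pure NE (Town X: 11 ≥ 3; Town Y: 10 ≥ 9). Town Y gets 10.
Every other cell has a profitable deviation for at least one player. Highest of {7, 10} is 10.

10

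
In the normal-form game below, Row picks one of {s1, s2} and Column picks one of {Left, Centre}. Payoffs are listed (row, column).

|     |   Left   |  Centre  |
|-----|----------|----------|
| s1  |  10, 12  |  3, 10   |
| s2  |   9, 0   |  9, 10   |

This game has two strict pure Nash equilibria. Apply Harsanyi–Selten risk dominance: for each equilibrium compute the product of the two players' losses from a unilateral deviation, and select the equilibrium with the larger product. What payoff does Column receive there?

At (s1, Left): Row loses 10 − 9 = 1 by deviating; Column loses 12 − 10 = 2. Product = 1·2 = 2.
At (s2, Centre): Row loses 9 − 3 = 6 by deviating; Column loses 10 − 0 = 10. Product = 6·10 = 60.
60 > 2, so (s2, Centre) is risk-dominant. Column's payoff there is 10.

10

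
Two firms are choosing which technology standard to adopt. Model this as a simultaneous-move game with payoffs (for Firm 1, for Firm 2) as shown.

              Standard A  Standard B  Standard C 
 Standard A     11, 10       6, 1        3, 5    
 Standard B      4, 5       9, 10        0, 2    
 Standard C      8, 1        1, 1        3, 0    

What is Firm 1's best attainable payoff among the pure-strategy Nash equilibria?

Both Standard A is a pure NE (Firm 1: 11 ≥ 8; Firm 2: 10 ≥ 5). Firm 1 gets 11.
Both Standard B is a pure NE (Firm 1: 9 ≥ 6; Firm 2: 10 ≥ 5). Firm 1 gets 9.
Every other cell has a profitable deviation for at least one player. Highest of {11, 9} is 11.

11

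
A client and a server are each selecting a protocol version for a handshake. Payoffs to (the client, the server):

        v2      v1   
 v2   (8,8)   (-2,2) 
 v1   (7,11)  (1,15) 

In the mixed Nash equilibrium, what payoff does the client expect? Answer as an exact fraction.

11/2

The server mixes with probability q on v2, chosen so the client is indifferent: 8q + (-2)(1−q) = 7q + 1(1−q) gives q = 3/4.
The client's expected payoff (from either row, since indifferent) is 8·3/4 + (-2)·1/4 = 11/2.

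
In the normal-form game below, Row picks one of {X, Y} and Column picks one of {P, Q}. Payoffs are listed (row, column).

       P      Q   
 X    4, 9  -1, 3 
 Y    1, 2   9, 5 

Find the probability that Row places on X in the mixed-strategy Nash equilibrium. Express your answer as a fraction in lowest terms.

Row's mix p on X must make Column indifferent between P and Q.
Column's payoff from P: 9p + 2(1−p). From Q: 3p + 5(1−p).
Set equal: 6p = 3(1−p) → p = 3/9 = 1/3.

1/3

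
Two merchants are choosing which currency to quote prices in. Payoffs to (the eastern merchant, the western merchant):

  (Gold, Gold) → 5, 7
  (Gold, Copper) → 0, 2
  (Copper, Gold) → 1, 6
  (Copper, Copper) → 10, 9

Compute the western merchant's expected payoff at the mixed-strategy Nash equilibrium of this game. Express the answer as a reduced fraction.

51/8

The eastern merchant mixes with probability p on Gold, chosen so the western merchant is indifferent: 7p + 6(1−p) = 2p + 9(1−p) gives p = 3/8.
The western merchant's expected payoff is 7·3/8 + 6·5/8 = 51/8.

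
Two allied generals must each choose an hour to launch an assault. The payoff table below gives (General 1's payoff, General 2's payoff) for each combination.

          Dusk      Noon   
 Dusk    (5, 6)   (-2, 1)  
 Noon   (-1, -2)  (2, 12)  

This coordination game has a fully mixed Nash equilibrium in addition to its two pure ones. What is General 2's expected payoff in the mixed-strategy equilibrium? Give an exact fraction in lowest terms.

74/19

General 1 mixes with probability p on Dusk, chosen so General 2 is indifferent: 6p + (-2)(1−p) = 1p + 12(1−p) gives p = 14/19.
General 2's expected payoff is 6·14/19 + (-2)·5/19 = 74/19.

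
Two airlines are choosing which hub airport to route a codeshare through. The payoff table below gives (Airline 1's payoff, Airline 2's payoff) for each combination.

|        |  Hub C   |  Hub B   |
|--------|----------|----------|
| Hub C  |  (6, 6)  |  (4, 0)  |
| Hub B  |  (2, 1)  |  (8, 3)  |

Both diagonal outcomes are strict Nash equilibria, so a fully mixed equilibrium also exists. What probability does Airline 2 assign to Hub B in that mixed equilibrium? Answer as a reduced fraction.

1/2

Airline 2's mix q on Hub C must make Airline 1 indifferent between Hub C and Hub B.
Airline 1's payoff from Hub C: 6q + 4(1−q). From Hub B: 2q + 8(1−q).
Set equal: 4q = 4(1−q) → q = 4/8 = 1/2.
Probability on Hub B is 1 − 1/2 = 1/2.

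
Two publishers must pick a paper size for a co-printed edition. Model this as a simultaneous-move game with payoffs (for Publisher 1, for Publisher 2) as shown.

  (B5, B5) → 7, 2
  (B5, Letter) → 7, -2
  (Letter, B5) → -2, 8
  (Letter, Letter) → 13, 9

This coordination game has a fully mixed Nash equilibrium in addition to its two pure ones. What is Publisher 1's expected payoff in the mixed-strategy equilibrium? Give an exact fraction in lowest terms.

Publisher 2 mixes with probability q on B5, chosen so Publisher 1 is indifferent: 7q + 7(1−q) = (-2)q + 13(1−q) gives q = 2/5.
Publisher 1's expected payoff (from either row, since indifferent) is 7·2/5 + 7·3/5 = 7.

7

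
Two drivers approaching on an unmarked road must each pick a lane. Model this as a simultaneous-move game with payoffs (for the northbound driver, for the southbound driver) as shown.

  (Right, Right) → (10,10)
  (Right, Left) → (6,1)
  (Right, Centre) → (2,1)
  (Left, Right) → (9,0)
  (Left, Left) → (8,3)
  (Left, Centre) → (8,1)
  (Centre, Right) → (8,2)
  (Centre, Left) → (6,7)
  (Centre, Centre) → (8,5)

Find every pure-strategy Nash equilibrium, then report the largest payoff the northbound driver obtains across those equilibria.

Both Right is a pure NE (the northbound driver: 10 ≥ 9; the southbound driver: 10 ≥ 1). The northbound driver gets 10.
Both Left is a pure NE (the northbound driver: 8 ≥ 6; the southbound driver: 3 ≥ 1). The northbound driver gets 8.
Every other cell has a profitable deviation for at least one player. Highest of {10, 8} is 10.

10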